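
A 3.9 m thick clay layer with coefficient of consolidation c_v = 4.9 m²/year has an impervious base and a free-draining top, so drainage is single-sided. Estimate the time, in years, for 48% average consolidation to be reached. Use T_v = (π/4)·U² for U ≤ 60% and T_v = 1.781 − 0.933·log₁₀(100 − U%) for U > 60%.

t ≈ 0.562 years

Drainage path length: H_d = H = 3.9 m (single drainage).
U ≤ 60%: T_v = (π/4)·U² = (π/4)×0.48² = 0.18096.
t = T_v·H_d²/c_v = 0.18096×3.9²/4.9 = 0.5617 years.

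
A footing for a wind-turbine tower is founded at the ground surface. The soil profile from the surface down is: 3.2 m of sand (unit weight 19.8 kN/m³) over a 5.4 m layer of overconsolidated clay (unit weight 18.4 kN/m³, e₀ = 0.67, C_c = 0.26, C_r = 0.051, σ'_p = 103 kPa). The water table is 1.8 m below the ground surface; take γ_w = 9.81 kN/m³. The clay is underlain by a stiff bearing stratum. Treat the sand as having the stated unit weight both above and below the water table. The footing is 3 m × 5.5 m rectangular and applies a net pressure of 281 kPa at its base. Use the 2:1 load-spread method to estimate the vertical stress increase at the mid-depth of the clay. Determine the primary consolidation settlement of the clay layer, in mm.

S_c ≈ 76.1 mm

Mid-depth of clay below the ground surface: z = 3.2 + 5.4/2 = 5.9 m.
Total vertical stress at mid-clay: σ_v = 19.8×3.2 + 18.4×2.7 = 113.04 kPa.
Pore pressure: u = 9.81×(5.9 − 1.8) = 40.221 kPa.
Initial effective stress: σ'_0 = σ_v − u = 113.04 − 40.221 = 72.819 kPa.
Stress increase at mid-clay by the 2:1 spreading method:
Δσ = qBL/((B+z)(L+z)) = 281×3×5.5/((3+5.9)(5.5+5.9)) = 45.698 kPa
Final effective stress: σ'_f = 72.819 + 45.698 = 118.52 kPa.
σ'_f = 118.52 > σ'_p = 103 kPa, so the stress path crosses the preconsolidation pressure — recompression up to σ'_p, then virgin compression beyond:
S_c = H/(1+e₀)·[C_r·log₁₀(σ'_p/σ'_0) + C_c·log₁₀(σ'_f/σ'_p)]
    = 5.4/1.67 × [0.051×log₁₀(103/72.819) + 0.26×log₁₀(118.52/103)]
    = 3.2335 × [0.0076802 + 0.015848] = 0.07608 m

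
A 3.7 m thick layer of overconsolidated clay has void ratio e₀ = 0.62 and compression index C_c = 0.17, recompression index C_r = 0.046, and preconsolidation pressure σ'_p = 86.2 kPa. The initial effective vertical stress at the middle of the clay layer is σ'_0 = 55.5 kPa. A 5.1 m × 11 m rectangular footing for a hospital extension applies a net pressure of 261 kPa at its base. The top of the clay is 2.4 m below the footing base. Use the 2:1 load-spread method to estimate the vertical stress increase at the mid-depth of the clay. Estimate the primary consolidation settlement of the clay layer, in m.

S_c ≈ 0.122 m

Mid-depth of clay below the footing base: z = 2.4 + 3.7/2 = 4.25 m.
Stress increase at mid-clay by the 2:1 spreading method:
Δσ = qBL/((B+z)(L+z)) = 261×5.1×11/((5.1+4.25)(11+4.25)) = 102.69 kPa
Final effective stress: σ'_f = 55.5 + 102.69 = 158.19 kPa.
σ'_f = 158.19 > σ'_p = 86.2 kPa, so the stress path crosses the preconsolidation pressure — recompression up to σ'_p, then virgin compression beyond:
S_c = H/(1+e₀)·[C_r·log₁₀(σ'_p/σ'_0) + C_c·log₁₀(σ'_f/σ'_p)]
    = 3.7/1.62 × [0.046×log₁₀(86.2/55.5) + 0.17×log₁₀(158.19/86.2)]
    = 2.284 × [0.0087959 + 0.044824] = 0.1225 m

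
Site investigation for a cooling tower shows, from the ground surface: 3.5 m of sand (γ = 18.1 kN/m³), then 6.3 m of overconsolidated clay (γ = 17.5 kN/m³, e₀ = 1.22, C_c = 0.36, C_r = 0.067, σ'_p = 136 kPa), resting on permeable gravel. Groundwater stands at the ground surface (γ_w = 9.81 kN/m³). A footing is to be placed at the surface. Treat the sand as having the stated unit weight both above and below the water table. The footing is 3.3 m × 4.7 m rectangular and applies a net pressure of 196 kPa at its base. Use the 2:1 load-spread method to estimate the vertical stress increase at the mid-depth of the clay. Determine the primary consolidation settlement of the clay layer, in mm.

S_c ≈ 33.8 mm

Mid-depth of clay below the ground surface: z = 3.5 + 6.3/2 = 6.65 m.
Total vertical stress at mid-clay: σ_v = 18.1×3.5 + 17.5×3.15 = 118.48 kPa.
Pore pressure: u = 9.81×(6.65 − 0) = 65.237 kPa.
Initial effective stress: σ'_0 = σ_v − u = 118.48 − 65.237 = 53.243 kPa.
Stress increase at mid-clay by the 2:1 spreading method:
Δσ = qBL/((B+z)(L+z)) = 196×3.3×4.7/((3.3+6.65)(4.7+6.65)) = 26.918 kPa
Final effective stress: σ'_f = 53.243 + 26.918 = 80.161 kPa.
σ'_f = 80.161 ≤ σ'_p = 136 kPa, so the clay remains overconsolidated and only the recompression index applies:
S_c = C_r·H/(1+e₀)·log₁₀(σ'_f/σ'_0) = 0.067×6.3/2.22×log₁₀(80.161/53.243)
    = 0.19013 × 0.1777 = 0.03379 m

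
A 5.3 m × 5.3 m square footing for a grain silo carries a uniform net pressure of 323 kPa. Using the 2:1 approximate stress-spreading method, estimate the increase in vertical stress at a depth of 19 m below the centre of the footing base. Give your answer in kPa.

By the 2:1 method the load spreads at 1 horizontal : 2 vertical, so at depth z the loaded area has grown by z in each plan dimension:
Δσ = qBL/((B+z)(L+z)) = 323×5.3×5.3/((5.3+19)(5.3+19)) = 15.365 kPa

Δσ_z ≈ 15.4 kPa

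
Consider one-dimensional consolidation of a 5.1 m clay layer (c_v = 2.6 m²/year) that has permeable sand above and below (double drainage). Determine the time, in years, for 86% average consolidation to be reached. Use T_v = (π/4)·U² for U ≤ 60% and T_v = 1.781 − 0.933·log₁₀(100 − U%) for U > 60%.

Drainage path length: H_d = H/2 = 2.55 m (double drainage).
U > 60%: T_v = 1.781 − 0.933·log₁₀(100 − 86) = 0.71166.
t = T_v·H_d²/c_v = 0.71166×2.55²/2.6 = 1.78 years.

t ≈ 1.78 years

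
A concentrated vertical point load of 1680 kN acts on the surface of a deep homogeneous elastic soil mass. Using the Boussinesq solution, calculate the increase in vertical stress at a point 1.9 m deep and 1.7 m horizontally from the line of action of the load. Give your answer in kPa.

Boussinesq vertical stress below a point load on an elastic half-space:
Δσ_z = 3P/(2πz²) · [1 + (r/z)²]^(−5/2)
r/z = 1.7/1.9 = 0.89474; [1+(r/z)²]^(−5/2) = 0.22987.
Δσ_z = 3×1680/(2π×1.9²) × 0.22987 = 222.2 × 0.22987 = 51.08 kPa

Δσ_z ≈ 51.1 kPa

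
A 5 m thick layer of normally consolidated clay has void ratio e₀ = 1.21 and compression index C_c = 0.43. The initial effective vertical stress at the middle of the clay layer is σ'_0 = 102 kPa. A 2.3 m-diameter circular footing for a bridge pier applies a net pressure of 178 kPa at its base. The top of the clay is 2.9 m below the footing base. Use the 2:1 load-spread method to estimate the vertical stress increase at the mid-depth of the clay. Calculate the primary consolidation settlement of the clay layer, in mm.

S_c ≈ 61.1 mm

Mid-depth of clay below the footing base: z = 2.9 + 5/2 = 5.4 m.
Stress increase at mid-clay by the 2:1 spreading method:
Δσ ≈ qD²/(D+z)² = 178×2.3²/(2.3+5.4)² = 15.882 kPa
Final effective stress: σ'_f = σ'_0 + Δσ = 102 + 15.882 = 117.88 kPa.
Normally consolidated clay, so the full stress increment lies on the virgin compression line:
S_c = C_c·H/(1+e₀)·log₁₀(σ'_f/σ'_0) = 0.43×5/(1+1.21)×log₁₀(117.88/102)
    = 0.97285 × 0.06284 = 0.06113 m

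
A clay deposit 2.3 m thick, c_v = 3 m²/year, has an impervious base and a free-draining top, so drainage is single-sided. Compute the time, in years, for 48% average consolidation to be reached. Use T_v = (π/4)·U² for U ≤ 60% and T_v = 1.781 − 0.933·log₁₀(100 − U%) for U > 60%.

Drainage path length: H_d = H = 2.3 m (single drainage).
U ≤ 60%: T_v = (π/4)·U² = (π/4)×0.48² = 0.18096.
t = T_v·H_d²/c_v = 0.18096×2.3²/3 = 0.3191 years.

t ≈ 0.319 years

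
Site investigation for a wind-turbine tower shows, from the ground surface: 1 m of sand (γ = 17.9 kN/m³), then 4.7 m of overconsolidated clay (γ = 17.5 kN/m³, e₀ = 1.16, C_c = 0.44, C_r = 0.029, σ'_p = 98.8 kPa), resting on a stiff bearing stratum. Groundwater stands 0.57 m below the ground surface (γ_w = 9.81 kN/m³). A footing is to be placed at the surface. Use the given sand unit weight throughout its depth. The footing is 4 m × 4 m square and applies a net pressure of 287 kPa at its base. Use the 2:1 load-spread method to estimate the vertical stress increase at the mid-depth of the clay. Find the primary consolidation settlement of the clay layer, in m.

Mid-depth of clay below the ground surface: z = 1 + 4.7/2 = 3.35 m.
Total vertical stress at mid-clay: σ_v = 17.9×1 + 17.5×2.35 = 59.025 kPa.
Pore pressure: u = 9.81×(3.35 − 0.57) = 27.272 kPa.
Initial effective stress: σ'_0 = σ_v − u = 59.025 − 27.272 = 31.753 kPa.
Stress increase at mid-clay by the 2:1 spreading method:
Δσ = qBL/((B+z)(L+z)) = 287×4×4/((4+3.35)(4+3.35)) = 85.002 kPa
Final effective stress: σ'_f = 31.753 + 85.002 = 116.75 kPa.
σ'_f = 116.75 > σ'_p = 98.8 kPa, so the stress path crosses the preconsolidation pressure — recompression up to σ'_p, then virgin compression beyond:
S_c = H/(1+e₀)·[C_r·log₁₀(σ'_p/σ'_0) + C_c·log₁₀(σ'_f/σ'_p)]
    = 4.7/2.16 × [0.029×log₁₀(98.8/31.753) + 0.44×log₁₀(116.75/98.8)]
    = 2.1759 × [0.014296 + 0.0319] = 0.1005 m

S_c ≈ 0.101 m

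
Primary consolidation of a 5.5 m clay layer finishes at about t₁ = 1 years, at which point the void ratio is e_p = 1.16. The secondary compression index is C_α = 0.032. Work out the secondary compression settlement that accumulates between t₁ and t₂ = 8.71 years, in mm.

Secondary compression: S_s = C_α·H/(1+e_p)·log₁₀(t₂/t₁)
S_s = 0.032×5.5/(1+1.16)×log₁₀(8.71/1)
    = 0.08148 × 0.94 = 0.07659 m

S_s ≈ 76.6 mm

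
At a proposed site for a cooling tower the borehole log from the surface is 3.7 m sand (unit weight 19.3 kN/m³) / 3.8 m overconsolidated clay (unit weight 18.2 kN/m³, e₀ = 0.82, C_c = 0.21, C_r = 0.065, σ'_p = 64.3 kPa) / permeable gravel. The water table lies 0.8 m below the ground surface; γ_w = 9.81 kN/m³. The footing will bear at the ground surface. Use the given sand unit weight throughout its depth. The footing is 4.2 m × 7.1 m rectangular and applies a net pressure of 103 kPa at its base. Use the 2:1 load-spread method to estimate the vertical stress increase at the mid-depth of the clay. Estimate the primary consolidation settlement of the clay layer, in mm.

S_c ≈ 55.1 mm

Mid-depth of clay below the ground surface: z = 3.7 + 3.8/2 = 5.6 m.
Total vertical stress at mid-clay: σ_v = 19.3×3.7 + 18.2×1.9 = 105.99 kPa.
Pore pressure: u = 9.81×(5.6 − 0.8) = 47.088 kPa.
Initial effective stress: σ'_0 = σ_v − u = 105.99 − 47.088 = 58.902 kPa.
Stress increase at mid-clay by the 2:1 spreading method:
Δσ = qBL/((B+z)(L+z)) = 103×4.2×7.1/((4.2+5.6)(7.1+5.6)) = 24.678 kPa
Final effective stress: σ'_f = 58.902 + 24.678 = 83.58 kPa.
σ'_f = 83.58 > σ'_p = 64.3 kPa, so the stress path crosses the preconsolidation pressure — recompression up to σ'_p, then virgin compression beyond:
S_c = H/(1+e₀)·[C_r·log₁₀(σ'_p/σ'_0) + C_c·log₁₀(σ'_f/σ'_p)]
    = 3.8/1.82 × [0.065×log₁₀(64.3/58.902) + 0.21×log₁₀(83.58/64.3)]
    = 2.0879 × [0.0024753 + 0.023917] = 0.0551 m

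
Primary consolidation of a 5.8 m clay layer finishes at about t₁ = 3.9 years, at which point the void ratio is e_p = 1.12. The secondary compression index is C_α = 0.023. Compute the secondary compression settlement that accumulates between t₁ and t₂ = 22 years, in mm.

Secondary compression: S_s = C_α·H/(1+e_p)·log₁₀(t₂/t₁)
S_s = 0.023×5.8/(1+1.12)×log₁₀(22/3.9)
    = 0.06292 × 0.7514 = 0.04728 m

S_s ≈ 47.3 mm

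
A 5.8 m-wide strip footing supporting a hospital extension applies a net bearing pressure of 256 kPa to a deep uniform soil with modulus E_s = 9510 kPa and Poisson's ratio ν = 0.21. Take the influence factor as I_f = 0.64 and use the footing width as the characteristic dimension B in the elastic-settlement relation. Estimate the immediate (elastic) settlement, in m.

S_e ≈ 0.0955 m

Immediate (elastic) settlement: S_e = q·B·(1−ν²)/E_s · I_f.
S_e = 256 × 5.8 × (1 − 0.21²) / 9510 × 0.64
    = 256 × 5.8 × 0.9559 / 9510 × 0.64
    = 0.09552 m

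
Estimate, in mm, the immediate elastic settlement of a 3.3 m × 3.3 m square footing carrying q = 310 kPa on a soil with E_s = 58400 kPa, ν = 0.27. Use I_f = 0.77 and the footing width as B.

Immediate (elastic) settlement: S_e = q·B·(1−ν²)/E_s · I_f.
S_e = 310 × 3.3 × (1 − 0.27²) / 58400 × 0.77
    = 310 × 3.3 × 0.9271 / 58400 × 0.77
    = 0.0125 m = 12.5 mm

S_e ≈ 12.5 mm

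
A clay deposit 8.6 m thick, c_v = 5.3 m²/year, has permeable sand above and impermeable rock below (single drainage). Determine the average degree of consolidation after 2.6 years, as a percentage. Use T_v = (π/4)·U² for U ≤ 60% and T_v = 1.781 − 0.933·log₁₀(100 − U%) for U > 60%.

Drainage path length: H_d = H = 8.6 m (single drainage).
T_v = c_v·t/H_d² = 5.3×2.6/8.6² = 0.18632.
T_v = 0.18632 corresponds to the U ≤ 60% branch:
U = √(4T_v/π) = 0.4871

U ≈ 48.7 %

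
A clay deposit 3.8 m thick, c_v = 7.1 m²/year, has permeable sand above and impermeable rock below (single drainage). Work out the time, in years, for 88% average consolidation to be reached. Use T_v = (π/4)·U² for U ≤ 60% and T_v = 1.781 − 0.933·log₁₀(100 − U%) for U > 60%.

Drainage path length: H_d = H = 3.8 m (single drainage).
U > 60%: T_v = 1.781 − 0.933·log₁₀(100 − 88) = 0.77412.
t = T_v·H_d²/c_v = 0.77412×3.8²/7.1 = 1.574 years.

t ≈ 1.57 years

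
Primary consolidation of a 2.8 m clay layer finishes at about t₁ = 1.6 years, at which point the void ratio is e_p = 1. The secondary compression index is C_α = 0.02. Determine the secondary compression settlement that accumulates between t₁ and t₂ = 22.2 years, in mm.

Secondary compression: S_s = C_α·H/(1+e_p)·log₁₀(t₂/t₁)
S_s = 0.02×2.8/(1+1)×log₁₀(22.2/1.6)
    = 0.028 × 1.142 = 0.03198 m

S_s ≈ 32 mm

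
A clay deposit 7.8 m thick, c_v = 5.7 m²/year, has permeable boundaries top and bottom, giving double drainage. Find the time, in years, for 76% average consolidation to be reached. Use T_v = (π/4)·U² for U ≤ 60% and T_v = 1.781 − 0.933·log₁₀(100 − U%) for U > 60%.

t ≈ 1.32 years

Drainage path length: H_d = H/2 = 3.9 m (double drainage).
U > 60%: T_v = 1.781 − 0.933·log₁₀(100 − 76) = 0.49326.
t = T_v·H_d²/c_v = 0.49326×3.9²/5.7 = 1.316 years.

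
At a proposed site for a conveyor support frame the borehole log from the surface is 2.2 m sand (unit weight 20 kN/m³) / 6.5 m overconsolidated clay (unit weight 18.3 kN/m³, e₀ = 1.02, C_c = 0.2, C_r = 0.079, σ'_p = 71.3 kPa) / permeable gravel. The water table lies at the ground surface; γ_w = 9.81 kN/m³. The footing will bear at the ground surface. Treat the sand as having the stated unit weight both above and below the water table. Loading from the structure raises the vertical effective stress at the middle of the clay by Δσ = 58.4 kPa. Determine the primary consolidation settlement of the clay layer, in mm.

S_c ≈ 156 mm

Mid-depth of clay below the ground surface: z = 2.2 + 6.5/2 = 5.45 m.
Total vertical stress at mid-clay: σ_v = 20×2.2 + 18.3×3.25 = 103.47 kPa.
Pore pressure: u = 9.81×(5.45 − 0) = 53.465 kPa.
Initial effective stress: σ'_0 = σ_v − u = 103.47 − 53.465 = 50.005 kPa.
Final effective stress: σ'_f = 50.005 + 58.4 = 108.41 kPa.
σ'_f = 108.41 > σ'_p = 71.3 kPa, so the stress path crosses the preconsolidation pressure — recompression up to σ'_p, then virgin compression beyond:
S_c = H/(1+e₀)·[C_r·log₁₀(σ'_p/σ'_0) + C_c·log₁₀(σ'_f/σ'_p)]
    = 6.5/2.02 × [0.079×log₁₀(71.3/50.005) + 0.2×log₁₀(108.41/71.3)]
    = 3.2178 × [0.012172 + 0.036396] = 0.1563 m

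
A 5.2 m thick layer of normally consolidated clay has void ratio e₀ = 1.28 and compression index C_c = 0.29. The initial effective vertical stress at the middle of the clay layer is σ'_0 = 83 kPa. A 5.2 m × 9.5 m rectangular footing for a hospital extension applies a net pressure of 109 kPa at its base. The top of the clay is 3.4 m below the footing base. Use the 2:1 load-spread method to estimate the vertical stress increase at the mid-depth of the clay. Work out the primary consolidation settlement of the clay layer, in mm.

Mid-depth of clay below the footing base: z = 3.4 + 5.2/2 = 6 m.
Stress increase at mid-clay by the 2:1 spreading method:
Δσ = qBL/((B+z)(L+z)) = 109×5.2×9.5/((5.2+6)(9.5+6)) = 31.017 kPa
Final effective stress: σ'_f = σ'_0 + Δσ = 83 + 31.017 = 114.02 kPa.
Normally consolidated clay, so the full stress increment lies on the virgin compression line:
S_c = C_c·H/(1+e₀)·log₁₀(σ'_f/σ'_0) = 0.29×5.2/(1+1.28)×log₁₀(114.02/83)
    = 0.6614 × 0.1379 = 0.09121 m

S_c ≈ 91.2 mm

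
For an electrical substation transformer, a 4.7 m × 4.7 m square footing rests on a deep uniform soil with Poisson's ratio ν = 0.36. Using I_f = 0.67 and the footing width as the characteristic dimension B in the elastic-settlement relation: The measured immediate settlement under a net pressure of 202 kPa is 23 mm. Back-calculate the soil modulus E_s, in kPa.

S_e = q·B·(1−ν²)/E_s · I_f  ⇒  E_s = q·B·(1−ν²)·I_f / S_e.
E_s = 202 × 4.7 × 0.8704 × 0.67 / 0.023 = 24070 kPa

E_s ≈ 24100 kPa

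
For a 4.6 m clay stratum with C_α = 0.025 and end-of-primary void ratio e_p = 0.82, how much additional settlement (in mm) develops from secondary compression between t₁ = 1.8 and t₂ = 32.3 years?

S_s ≈ 79.2 mm

Secondary compression: S_s = C_α·H/(1+e_p)·log₁₀(t₂/t₁)
S_s = 0.025×4.6/(1+0.82)×log₁₀(32.3/1.8)
    = 0.06319 × 1.254 = 0.07923 m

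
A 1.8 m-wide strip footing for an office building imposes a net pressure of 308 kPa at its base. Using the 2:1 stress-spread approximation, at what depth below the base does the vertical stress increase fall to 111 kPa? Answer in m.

z ≈ 3.19 m

2:1 spreading — at depth z the loaded area has grown by z in each plan dimension:
qB/(B+z) = Δσ_z ⇒ z = qB/Δσ_z − B = 308×1.8/111 − 1.8 = 3.195 m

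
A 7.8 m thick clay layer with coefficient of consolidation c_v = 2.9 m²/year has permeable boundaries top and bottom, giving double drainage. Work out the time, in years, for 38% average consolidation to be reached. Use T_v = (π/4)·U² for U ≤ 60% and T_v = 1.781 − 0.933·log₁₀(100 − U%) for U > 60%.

t ≈ 0.595 years

Drainage path length: H_d = H/2 = 3.9 m (double drainage).
U ≤ 60%: T_v = (π/4)·U² = (π/4)×0.38² = 0.11341.
t = T_v·H_d²/c_v = 0.11341×3.9²/2.9 = 0.5948 years.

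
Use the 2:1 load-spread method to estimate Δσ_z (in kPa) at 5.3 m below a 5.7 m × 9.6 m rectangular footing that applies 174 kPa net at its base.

By the 2:1 method the load spreads at 1 horizontal : 2 vertical, so at depth z the loaded area has grown by z in each plan dimension:
Δσ = qBL/((B+z)(L+z)) = 174×5.7×9.6/((5.7+5.3)(9.6+5.3)) = 58.092 kPa

Δσ_z ≈ 58.1 kPa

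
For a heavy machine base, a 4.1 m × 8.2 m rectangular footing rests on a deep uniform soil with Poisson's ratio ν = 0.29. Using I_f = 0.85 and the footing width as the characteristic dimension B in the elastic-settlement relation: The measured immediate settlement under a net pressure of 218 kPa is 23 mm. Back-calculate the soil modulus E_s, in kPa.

E_s ≈ 30300 kPa

S_e = q·B·(1−ν²)/E_s · I_f  ⇒  E_s = q·B·(1−ν²)·I_f / S_e.
E_s = 218 × 4.1 × 0.9159 × 0.85 / 0.023 = 30250 kPa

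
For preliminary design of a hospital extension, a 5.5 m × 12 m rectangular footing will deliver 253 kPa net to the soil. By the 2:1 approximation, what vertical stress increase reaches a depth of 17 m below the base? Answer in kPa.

Δσ_z ≈ 25.6 kPa

By the 2:1 method the load spreads at 1 horizontal : 2 vertical, so at depth z the loaded area has grown by z in each plan dimension:
Δσ = qBL/((B+z)(L+z)) = 253×5.5×12/((5.5+17)(12+17)) = 25.591 kPa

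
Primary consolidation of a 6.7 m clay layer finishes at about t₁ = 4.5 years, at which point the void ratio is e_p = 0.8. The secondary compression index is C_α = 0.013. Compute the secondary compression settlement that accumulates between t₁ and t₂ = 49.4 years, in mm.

S_s ≈ 50.3 mm

Secondary compression: S_s = C_α·H/(1+e_p)·log₁₀(t₂/t₁)
S_s = 0.013×6.7/(1+0.8)×log₁₀(49.4/4.5)
    = 0.04839 × 1.041 = 0.05035 m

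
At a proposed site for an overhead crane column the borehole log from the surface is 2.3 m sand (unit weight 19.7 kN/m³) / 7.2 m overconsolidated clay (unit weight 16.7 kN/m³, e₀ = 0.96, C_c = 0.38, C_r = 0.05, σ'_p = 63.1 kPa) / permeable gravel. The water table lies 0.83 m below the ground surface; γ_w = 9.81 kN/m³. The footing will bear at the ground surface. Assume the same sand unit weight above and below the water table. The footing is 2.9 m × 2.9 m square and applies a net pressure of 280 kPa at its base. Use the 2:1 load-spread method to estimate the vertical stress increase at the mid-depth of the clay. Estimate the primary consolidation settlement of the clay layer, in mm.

Mid-depth of clay below the ground surface: z = 2.3 + 7.2/2 = 5.9 m.
Total vertical stress at mid-clay: σ_v = 19.7×2.3 + 16.7×3.6 = 105.43 kPa.
Pore pressure: u = 9.81×(5.9 − 0.83) = 49.737 kPa.
Initial effective stress: σ'_0 = σ_v − u = 105.43 − 49.737 = 55.693 kPa.
Stress increase at mid-clay by the 2:1 spreading method:
Δσ = qBL/((B+z)(L+z)) = 280×2.9×2.9/((2.9+5.9)(2.9+5.9)) = 30.408 kPa
Final effective stress: σ'_f = 55.693 + 30.408 = 86.101 kPa.
σ'_f = 86.101 > σ'_p = 63.1 kPa, so the stress path crosses the preconsolidation pressure — recompression up to σ'_p, then virgin compression beyond:
S_c = H/(1+e₀)·[C_r·log₁₀(σ'_p/σ'_0) + C_c·log₁₀(σ'_f/σ'_p)]
    = 7.2/1.96 × [0.05×log₁₀(63.1/55.693) + 0.38×log₁₀(86.101/63.1)]
    = 3.6735 × [0.0027114 + 0.051292] = 0.1984 m

S_c ≈ 198 mm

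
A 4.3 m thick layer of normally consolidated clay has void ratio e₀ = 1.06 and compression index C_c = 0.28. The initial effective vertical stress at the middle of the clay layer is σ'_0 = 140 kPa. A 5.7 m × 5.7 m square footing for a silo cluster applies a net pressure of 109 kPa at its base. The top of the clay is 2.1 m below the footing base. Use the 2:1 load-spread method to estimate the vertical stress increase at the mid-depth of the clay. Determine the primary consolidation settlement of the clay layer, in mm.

Mid-depth of clay below the footing base: z = 2.1 + 4.3/2 = 4.25 m.
Stress increase at mid-clay by the 2:1 spreading method:
Δσ = qBL/((B+z)(L+z)) = 109×5.7×5.7/((5.7+4.25)(5.7+4.25)) = 35.771 kPa
Final effective stress: σ'_f = σ'_0 + Δσ = 140 + 35.771 = 175.77 kPa.
Normally consolidated clay, so the full stress increment lies on the virgin compression line:
S_c = C_c·H/(1+e₀)·log₁₀(σ'_f/σ'_0) = 0.28×4.3/(1+1.06)×log₁₀(175.77/140)
    = 0.58447 × 0.098817 = 0.05776 m

S_c ≈ 57.8 mm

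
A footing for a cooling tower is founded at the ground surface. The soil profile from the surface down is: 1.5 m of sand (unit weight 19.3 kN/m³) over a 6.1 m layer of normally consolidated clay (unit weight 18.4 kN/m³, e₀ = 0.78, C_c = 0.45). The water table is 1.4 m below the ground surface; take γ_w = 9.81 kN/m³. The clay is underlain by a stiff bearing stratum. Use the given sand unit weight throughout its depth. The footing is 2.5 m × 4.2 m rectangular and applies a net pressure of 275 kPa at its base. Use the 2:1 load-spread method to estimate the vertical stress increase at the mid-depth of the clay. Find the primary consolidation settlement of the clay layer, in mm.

Mid-depth of clay below the ground surface: z = 1.5 + 6.1/2 = 4.55 m.
Total vertical stress at mid-clay: σ_v = 19.3×1.5 + 18.4×3.05 = 85.07 kPa.
Pore pressure: u = 9.81×(4.55 − 1.4) = 30.902 kPa.
Initial effective stress: σ'_0 = σ_v − u = 85.07 − 30.902 = 54.168 kPa.
Stress increase at mid-clay by the 2:1 spreading method:
Δσ = qBL/((B+z)(L+z)) = 275×2.5×4.2/((2.5+4.55)(4.2+4.55)) = 46.809 kPa
Final effective stress: σ'_f = σ'_0 + Δσ = 54.168 + 46.809 = 100.98 kPa.
Normally consolidated clay, so the full stress increment lies on the virgin compression line:
S_c = C_c·H/(1+e₀)·log₁₀(σ'_f/σ'_0) = 0.45×6.1/(1+0.78)×log₁₀(100.98/54.168)
    = 1.5421 × 0.27049 = 0.4171 m

S_c ≈ 417 mm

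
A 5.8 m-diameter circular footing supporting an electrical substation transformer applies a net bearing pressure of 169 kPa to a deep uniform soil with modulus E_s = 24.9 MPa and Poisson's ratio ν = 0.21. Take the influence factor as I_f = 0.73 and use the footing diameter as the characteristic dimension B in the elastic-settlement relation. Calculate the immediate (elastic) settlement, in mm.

S_e ≈ 27.5 mm

Immediate (elastic) settlement: S_e = q·B·(1−ν²)/E_s · I_f.
E_s = 24.9 MPa = 24900 kPa.
S_e = 169 × 5.8 × (1 − 0.21²) / 24900 × 0.73
    = 169 × 5.8 × 0.9559 / 24900 × 0.73
    = 0.02747 m = 27.47 mm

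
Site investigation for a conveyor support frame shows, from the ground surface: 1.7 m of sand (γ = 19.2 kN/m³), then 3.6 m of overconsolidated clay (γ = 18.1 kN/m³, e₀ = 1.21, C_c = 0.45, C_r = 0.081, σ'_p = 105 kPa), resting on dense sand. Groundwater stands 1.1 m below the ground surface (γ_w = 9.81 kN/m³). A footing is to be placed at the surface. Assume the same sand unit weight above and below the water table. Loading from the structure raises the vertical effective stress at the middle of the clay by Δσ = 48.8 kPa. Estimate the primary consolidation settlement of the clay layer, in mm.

S_c ≈ 44.4 mm

Mid-depth of clay below the ground surface: z = 1.7 + 3.6/2 = 3.5 m.
Total vertical stress at mid-clay: σ_v = 19.2×1.7 + 18.1×1.8 = 65.22 kPa.
Pore pressure: u = 9.81×(3.5 − 1.1) = 23.544 kPa.
Initial effective stress: σ'_0 = σ_v − u = 65.22 − 23.544 = 41.676 kPa.
Final effective stress: σ'_f = 41.676 + 48.8 = 90.476 kPa.
σ'_f = 90.476 ≤ σ'_p = 105 kPa, so the clay remains overconsolidated and only the recompression index applies:
S_c = C_r·H/(1+e₀)·log₁₀(σ'_f/σ'_0) = 0.081×3.6/2.21×log₁₀(90.476/41.676)
    = 0.13195 × 0.33665 = 0.04442 m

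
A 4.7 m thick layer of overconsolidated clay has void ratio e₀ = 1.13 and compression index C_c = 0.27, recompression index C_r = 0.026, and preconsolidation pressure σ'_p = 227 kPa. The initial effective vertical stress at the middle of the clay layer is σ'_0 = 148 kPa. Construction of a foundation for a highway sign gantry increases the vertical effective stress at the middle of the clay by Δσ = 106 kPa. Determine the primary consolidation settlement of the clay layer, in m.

S_c ≈ 0.0397 m

Final effective stress: σ'_f = 148 + 106 = 254 kPa.
σ'_f = 254 > σ'_p = 227 kPa, so the stress path crosses the preconsolidation pressure — recompression up to σ'_p, then virgin compression beyond:
S_c = H/(1+e₀)·[C_r·log₁₀(σ'_p/σ'_0) + C_c·log₁₀(σ'_f/σ'_p)]
    = 4.7/2.13 × [0.026×log₁₀(227/148) + 0.27×log₁₀(254/227)]
    = 2.2066 × [0.0048299 + 0.013178] = 0.03974 m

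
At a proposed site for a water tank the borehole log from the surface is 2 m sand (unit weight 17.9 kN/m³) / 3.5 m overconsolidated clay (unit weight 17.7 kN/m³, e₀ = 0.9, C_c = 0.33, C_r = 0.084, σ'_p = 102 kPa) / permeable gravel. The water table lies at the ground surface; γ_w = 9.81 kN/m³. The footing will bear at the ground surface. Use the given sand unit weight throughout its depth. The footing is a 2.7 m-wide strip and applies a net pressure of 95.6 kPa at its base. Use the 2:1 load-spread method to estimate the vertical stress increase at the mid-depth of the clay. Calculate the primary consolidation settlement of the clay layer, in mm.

S_c ≈ 57 mm

Mid-depth of clay below the ground surface: z = 2 + 3.5/2 = 3.75 m.
Total vertical stress at mid-clay: σ_v = 17.9×2 + 17.7×1.75 = 66.775 kPa.
Pore pressure: u = 9.81×(3.75 − 0) = 36.788 kPa.
Initial effective stress: σ'_0 = σ_v − u = 66.775 − 36.788 = 29.987 kPa.
Stress increase at mid-clay by the 2:1 spreading method:
Δσ = qB/(B+z) = 95.6×2.7/(2.7+3.75) = 40.019 kPa
Final effective stress: σ'_f = 29.987 + 40.019 = 70.006 kPa.
σ'_f = 70.006 ≤ σ'_p = 102 kPa, so the clay remains overconsolidated and only the recompression index applies:
S_c = C_r·H/(1+e₀)·log₁₀(σ'_f/σ'_0) = 0.084×3.5/1.9×log₁₀(70.006/29.987)
    = 0.15474 × 0.3682 = 0.05697 m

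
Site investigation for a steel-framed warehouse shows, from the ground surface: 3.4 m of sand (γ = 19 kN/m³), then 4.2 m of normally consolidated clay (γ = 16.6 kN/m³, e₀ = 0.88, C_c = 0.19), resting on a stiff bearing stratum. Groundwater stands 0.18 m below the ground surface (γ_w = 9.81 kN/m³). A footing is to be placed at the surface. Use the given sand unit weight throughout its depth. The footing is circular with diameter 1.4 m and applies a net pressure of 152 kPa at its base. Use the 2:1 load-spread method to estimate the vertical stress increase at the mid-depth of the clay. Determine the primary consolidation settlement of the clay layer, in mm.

S_c ≈ 22.9 mm

Mid-depth of clay below the ground surface: z = 3.4 + 4.2/2 = 5.5 m.
Total vertical stress at mid-clay: σ_v = 19×3.4 + 16.6×2.1 = 99.46 kPa.
Pore pressure: u = 9.81×(5.5 − 0.18) = 52.189 kPa.
Initial effective stress: σ'_0 = σ_v − u = 99.46 − 52.189 = 47.271 kPa.
Stress increase at mid-clay by the 2:1 spreading method:
Δσ ≈ qD²/(D+z)² = 152×1.4²/(1.4+5.5)² = 6.2575 kPa
Final effective stress: σ'_f = σ'_0 + Δσ = 47.271 + 6.2575 = 53.529 kPa.
Normally consolidated clay, so the full stress increment lies on the virgin compression line:
S_c = C_c·H/(1+e₀)·log₁₀(σ'_f/σ'_0) = 0.19×4.2/(1+0.88)×log₁₀(53.529/47.271)
    = 0.42447 × 0.053994 = 0.02292 m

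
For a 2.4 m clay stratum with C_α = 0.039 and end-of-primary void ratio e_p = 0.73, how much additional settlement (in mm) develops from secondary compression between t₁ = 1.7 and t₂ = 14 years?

S_s ≈ 49.5 mm

Secondary compression: S_s = C_α·H/(1+e_p)·log₁₀(t₂/t₁)
S_s = 0.039×2.4/(1+0.73)×log₁₀(14/1.7)
    = 0.0541 × 0.9157 = 0.04954 m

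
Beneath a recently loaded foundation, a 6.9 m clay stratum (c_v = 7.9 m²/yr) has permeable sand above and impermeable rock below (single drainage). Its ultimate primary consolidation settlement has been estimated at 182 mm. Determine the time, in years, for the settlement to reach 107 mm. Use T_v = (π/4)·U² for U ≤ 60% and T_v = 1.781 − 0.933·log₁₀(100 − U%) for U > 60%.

t ≈ 1.64 years

Drainage path length: H_d = H = 6.9 m (single drainage).
U = S(t)/S_ult = 107/182 = 0.5879.
U ≤ 60%: T_v = (π/4)·U² = (π/4)×0.58791² = 0.27147.
t = T_v·H_d²/c_v = 0.27147×6.9²/7.9 = 1.636 years.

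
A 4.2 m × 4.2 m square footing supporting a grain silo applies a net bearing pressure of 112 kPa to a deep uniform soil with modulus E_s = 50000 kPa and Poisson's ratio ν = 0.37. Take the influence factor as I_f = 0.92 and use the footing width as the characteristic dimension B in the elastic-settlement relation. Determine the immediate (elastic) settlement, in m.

Immediate (elastic) settlement: S_e = q·B·(1−ν²)/E_s · I_f.
S_e = 112 × 4.2 × (1 − 0.37²) / 50000 × 0.92
    = 112 × 4.2 × 0.8631 / 50000 × 0.92
    = 0.00747 m

S_e ≈ 0.00747 m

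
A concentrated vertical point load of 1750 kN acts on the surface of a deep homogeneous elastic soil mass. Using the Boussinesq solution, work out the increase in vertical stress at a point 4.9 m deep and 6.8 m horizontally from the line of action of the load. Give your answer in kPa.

Δσ_z ≈ 2.38 kPa

Boussinesq vertical stress below a point load on an elastic half-space:
Δσ_z = 3P/(2πz²) · [1 + (r/z)²]^(−5/2)
r/z = 6.8/4.9 = 1.3878; [1+(r/z)²]^(−5/2) = 0.068291.
Δσ_z = 3×1750/(2π×4.9²) × 0.068291 = 34.801 × 0.068291 = 2.377 kPa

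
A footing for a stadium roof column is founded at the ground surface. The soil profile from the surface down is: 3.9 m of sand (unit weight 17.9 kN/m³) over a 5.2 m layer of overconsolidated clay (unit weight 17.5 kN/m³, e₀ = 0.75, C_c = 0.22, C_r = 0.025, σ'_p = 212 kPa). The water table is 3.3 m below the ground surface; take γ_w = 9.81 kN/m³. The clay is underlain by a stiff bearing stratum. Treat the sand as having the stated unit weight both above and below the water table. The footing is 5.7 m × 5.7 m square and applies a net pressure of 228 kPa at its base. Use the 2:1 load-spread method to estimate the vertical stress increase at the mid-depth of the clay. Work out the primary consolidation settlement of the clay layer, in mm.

Mid-depth of clay below the ground surface: z = 3.9 + 5.2/2 = 6.5 m.
Total vertical stress at mid-clay: σ_v = 17.9×3.9 + 17.5×2.6 = 115.31 kPa.
Pore pressure: u = 9.81×(6.5 − 3.3) = 31.392 kPa.
Initial effective stress: σ'_0 = σ_v − u = 115.31 − 31.392 = 83.918 kPa.
Stress increase at mid-clay by the 2:1 spreading method:
Δσ = qBL/((B+z)(L+z)) = 228×5.7×5.7/((5.7+6.5)(5.7+6.5)) = 49.77 kPa
Final effective stress: σ'_f = 83.918 + 49.77 = 133.69 kPa.
σ'_f = 133.69 ≤ σ'_p = 212 kPa, so the clay remains overconsolidated and only the recompression index applies:
S_c = C_r·H/(1+e₀)·log₁₀(σ'_f/σ'_0) = 0.025×5.2/1.75×log₁₀(133.69/83.918)
    = 0.074285 × 0.20224 = 0.01502 m

S_c ≈ 15 mm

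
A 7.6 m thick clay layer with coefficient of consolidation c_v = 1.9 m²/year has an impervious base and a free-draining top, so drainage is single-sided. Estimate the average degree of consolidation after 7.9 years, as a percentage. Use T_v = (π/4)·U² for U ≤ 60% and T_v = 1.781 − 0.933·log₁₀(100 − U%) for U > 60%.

Drainage path length: H_d = H = 7.6 m (single drainage).
T_v = c_v·t/H_d² = 1.9×7.9/7.6² = 0.25987.
T_v = 0.25987 corresponds to the U ≤ 60% branch:
U = √(4T_v/π) = 0.5752

U ≈ 57.5 %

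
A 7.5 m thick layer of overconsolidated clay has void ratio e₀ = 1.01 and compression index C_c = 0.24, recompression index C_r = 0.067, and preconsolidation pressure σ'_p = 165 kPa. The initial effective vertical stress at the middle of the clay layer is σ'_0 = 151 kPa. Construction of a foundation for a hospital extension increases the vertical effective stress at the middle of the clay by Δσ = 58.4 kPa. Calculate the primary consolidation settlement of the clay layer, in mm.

S_c ≈ 102 mm

Final effective stress: σ'_f = 151 + 58.4 = 209.4 kPa.
σ'_f = 209.4 > σ'_p = 165 kPa, so the stress path crosses the preconsolidation pressure — recompression up to σ'_p, then virgin compression beyond:
S_c = H/(1+e₀)·[C_r·log₁₀(σ'_p/σ'_0) + C_c·log₁₀(σ'_f/σ'_p)]
    = 7.5/2.01 × [0.067×log₁₀(165/151) + 0.24×log₁₀(209.4/165)]
    = 3.7313 × [0.00258 + 0.024838] = 0.1023 m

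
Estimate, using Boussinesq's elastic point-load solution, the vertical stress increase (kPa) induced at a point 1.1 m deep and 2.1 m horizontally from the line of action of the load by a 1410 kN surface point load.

Δσ_z ≈ 12 kPa

Boussinesq vertical stress below a point load on an elastic half-space:
Δσ_z = 3P/(2πz²) · [1 + (r/z)²]^(−5/2)
r/z = 2.1/1.1 = 1.9091; [1+(r/z)²]^(−5/2) = 0.021509.
Δσ_z = 3×1410/(2π×1.1²) × 0.021509 = 556.38 × 0.021509 = 11.97 kPa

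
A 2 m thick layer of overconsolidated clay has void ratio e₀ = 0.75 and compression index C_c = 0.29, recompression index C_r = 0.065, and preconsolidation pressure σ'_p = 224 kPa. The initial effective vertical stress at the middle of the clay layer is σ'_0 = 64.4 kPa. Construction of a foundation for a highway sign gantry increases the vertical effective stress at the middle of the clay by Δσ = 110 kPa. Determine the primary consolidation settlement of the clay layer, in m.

S_c ≈ 0.0321 m

Final effective stress: σ'_f = 64.4 + 110 = 174.4 kPa.
σ'_f = 174.4 ≤ σ'_p = 224 kPa, so the clay remains overconsolidated and only the recompression index applies:
S_c = C_r·H/(1+e₀)·log₁₀(σ'_f/σ'_0) = 0.065×2/1.75×log₁₀(174.4/64.4)
    = 0.074289 × 0.43266 = 0.03214 m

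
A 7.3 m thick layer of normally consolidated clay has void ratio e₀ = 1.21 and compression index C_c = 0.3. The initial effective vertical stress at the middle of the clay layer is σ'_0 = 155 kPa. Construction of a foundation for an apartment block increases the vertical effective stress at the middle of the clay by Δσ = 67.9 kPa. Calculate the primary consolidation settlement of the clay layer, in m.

Final effective stress: σ'_f = σ'_0 + Δσ = 155 + 67.9 = 222.9 kPa.
Normally consolidated clay, so the full stress increment lies on the virgin compression line:
S_c = C_c·H/(1+e₀)·log₁₀(σ'_f/σ'_0) = 0.3×7.3/(1+1.21)×log₁₀(222.9/155)
    = 0.99095 × 0.15778 = 0.1564 m

S_c ≈ 0.156 m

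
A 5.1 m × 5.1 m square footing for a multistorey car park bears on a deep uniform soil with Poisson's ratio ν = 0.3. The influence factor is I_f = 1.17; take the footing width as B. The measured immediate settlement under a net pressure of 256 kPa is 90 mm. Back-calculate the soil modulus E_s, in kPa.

E_s ≈ 15400 kPa

S_e = q·B·(1−ν²)/E_s · I_f  ⇒  E_s = q·B·(1−ν²)·I_f / S_e.
E_s = 256 × 5.1 × 0.91 × 1.17 / 0.09 = 15450 kPa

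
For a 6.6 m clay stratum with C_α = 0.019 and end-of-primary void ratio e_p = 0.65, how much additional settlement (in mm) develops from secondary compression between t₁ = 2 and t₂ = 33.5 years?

S_s ≈ 93 mm

Secondary compression: S_s = C_α·H/(1+e_p)·log₁₀(t₂/t₁)
S_s = 0.019×6.6/(1+0.65)×log₁₀(33.5/2)
    = 0.076 × 1.224 = 0.09303 m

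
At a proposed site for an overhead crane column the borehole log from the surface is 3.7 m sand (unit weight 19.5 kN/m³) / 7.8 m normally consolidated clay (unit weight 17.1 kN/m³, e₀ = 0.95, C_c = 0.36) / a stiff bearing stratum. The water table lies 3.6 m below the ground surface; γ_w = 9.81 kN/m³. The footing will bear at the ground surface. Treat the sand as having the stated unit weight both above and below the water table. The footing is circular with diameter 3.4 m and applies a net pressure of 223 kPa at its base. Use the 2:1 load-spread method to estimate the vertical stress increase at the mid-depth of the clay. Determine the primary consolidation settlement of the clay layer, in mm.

S_c ≈ 121 mm

Mid-depth of clay below the ground surface: z = 3.7 + 7.8/2 = 7.6 m.
Total vertical stress at mid-clay: σ_v = 19.5×3.7 + 17.1×3.9 = 138.84 kPa.
Pore pressure: u = 9.81×(7.6 − 3.6) = 39.24 kPa.
Initial effective stress: σ'_0 = σ_v − u = 138.84 − 39.24 = 99.6 kPa.
Stress increase at mid-clay by the 2:1 spreading method:
Δσ ≈ qD²/(D+z)² = 223×3.4²/(3.4+7.6)² = 21.305 kPa
Final effective stress: σ'_f = σ'_0 + Δσ = 99.6 + 21.305 = 120.91 kPa.
Normally consolidated clay, so the full stress increment lies on the virgin compression line:
S_c = C_c·H/(1+e₀)·log₁₀(σ'_f/σ'_0) = 0.36×7.8/(1+0.95)×log₁₀(120.91/99.6)
    = 1.44 × 0.084203 = 0.1213 m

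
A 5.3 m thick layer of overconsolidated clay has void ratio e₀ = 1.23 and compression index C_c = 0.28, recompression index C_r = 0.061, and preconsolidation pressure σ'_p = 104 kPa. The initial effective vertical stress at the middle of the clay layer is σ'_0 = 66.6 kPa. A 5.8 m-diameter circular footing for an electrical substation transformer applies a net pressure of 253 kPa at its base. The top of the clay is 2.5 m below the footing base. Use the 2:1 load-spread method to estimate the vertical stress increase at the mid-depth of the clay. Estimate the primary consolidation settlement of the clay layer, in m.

Mid-depth of clay below the footing base: z = 2.5 + 5.3/2 = 5.15 m.
Stress increase at mid-clay by the 2:1 spreading method:
Δσ ≈ qD²/(D+z)² = 253×5.8²/(5.8+5.15)² = 70.982 kPa
Final effective stress: σ'_f = 66.6 + 70.982 = 137.58 kPa.
σ'_f = 137.58 > σ'_p = 104 kPa, so the stress path crosses the preconsolidation pressure — recompression up to σ'_p, then virgin compression beyond:
S_c = H/(1+e₀)·[C_r·log₁₀(σ'_p/σ'_0) + C_c·log₁₀(σ'_f/σ'_p)]
    = 5.3/2.23 × [0.061×log₁₀(104/66.6) + 0.28×log₁₀(137.58/104)]
    = 2.3767 × [0.011807 + 0.034026] = 0.1089 m

S_c ≈ 0.109 m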